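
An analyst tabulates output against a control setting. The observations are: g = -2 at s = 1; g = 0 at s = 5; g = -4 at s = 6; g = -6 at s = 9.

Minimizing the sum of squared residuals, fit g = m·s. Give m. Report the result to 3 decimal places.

Forming AᵀA = [[143]] and Aᵀg = [-80]ᵀ gives AᵀA·[m]ᵀ = Aᵀg.
m = (-80)/143 = -0.559441.

m = -0.559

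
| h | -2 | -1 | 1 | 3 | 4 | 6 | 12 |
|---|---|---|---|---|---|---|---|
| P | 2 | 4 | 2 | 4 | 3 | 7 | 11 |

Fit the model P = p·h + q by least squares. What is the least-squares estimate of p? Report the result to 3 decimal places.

Sums needed: Σh·h = 211, Σh = 23, Σ1 = 7.
Moment sums: Σh·P = 192, ΣP = 33.
Normal equations: [[211, 23]; [23, 7]]·[p, q]ᵀ = [192, 33]ᵀ.
Eliminating q: 7·(row 1) − 23·(row 2) gives 948·p = 7·192 − 23·33 = 585, so p = 195/316.
Then q = (33 − 23·(195/316))/7 = 849/316.

p = 0.617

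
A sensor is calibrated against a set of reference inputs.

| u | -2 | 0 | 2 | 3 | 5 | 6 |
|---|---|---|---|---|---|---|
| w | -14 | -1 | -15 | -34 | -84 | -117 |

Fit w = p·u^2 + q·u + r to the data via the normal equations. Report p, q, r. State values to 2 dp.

Compute the Gram sums: Σu^2·u^2 = 2034, Σu^2·u = 368, Σu^2 = 78, Σu·u = 78, Σu = 14, Σ1 = 6.
For Aᵀw: Σu^2·w = -6734, Σu·w = -1226, Σw = -265.
So AᵀA·[p, q, r]ᵀ = Aᵀw: [[2034, 368, 78]; [368, 78, 14]; [78, 14, 6]]·[p, q, r]ᵀ = [-6734, -1226, -265]ᵀ.
Inverting the 3×3 Gram matrix, [p, q, r]ᵀ = [-54113/17466, -4033/5822, -39715/17466]ᵀ.

p = -3.10, q = -0.69, r = -2.27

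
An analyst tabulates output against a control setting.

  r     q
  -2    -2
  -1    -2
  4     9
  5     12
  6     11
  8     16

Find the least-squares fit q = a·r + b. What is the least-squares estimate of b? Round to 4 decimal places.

The normal system AᵀA·[a, b]ᵀ = Aᵀq is [[146, 20]; [20, 6]]·[a, b]ᵀ = [296, 44]ᵀ.
Determinant 146·6 − 20² = 476.
a = (296·6 − 20·44)/476 = 32/17; b = (146·44 − 20·296)/476 = 18/17.

b = 1.0588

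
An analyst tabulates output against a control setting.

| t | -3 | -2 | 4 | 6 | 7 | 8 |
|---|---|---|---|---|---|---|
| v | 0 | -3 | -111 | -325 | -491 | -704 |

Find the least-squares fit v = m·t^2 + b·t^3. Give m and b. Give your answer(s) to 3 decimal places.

m = -2.991, b = -1.002

From the data, Σt^2·t^2 = 8146, Σt^2·t^3 = 58100, Σt^3·t^3 = 431338.
And Σt^2·v = -82603, Σt^3·v = -606141.
Normal equations: [[8146, 58100]; [58100, 431338]]·[m, b]ᵀ = [-82603, -606141]ᵀ.
Eliminating b: 431338·(row 1) − 58100·(row 2) gives 138069348·m = 431338·(-82603) − 58100·(-606141) = -413020714, so m = -5581361/1865802.
Then b = ((-606141) − 58100·(-5581361/1865802))/431338 = -1870139/1865802.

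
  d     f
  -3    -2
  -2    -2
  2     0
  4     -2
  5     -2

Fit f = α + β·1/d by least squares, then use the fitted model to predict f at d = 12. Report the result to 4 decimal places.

Sums needed: Σ1 = 5, Σ1/d = 7/60, Σ1/d·1/d = 2569/3600.
Moment sums: Σf = -8, Σ1/d·f = 23/30.
Δ = 5·(2569/3600) − (7/60)² = 3199/900.
α = ((-8)·(2569/3600) − (7/60)·(23/30))/(3199/900) = -1491/914; β = (5·(23/30) − (7/60)·(-8))/(3199/900) = 4290/3199.
At d = 12: f̂ = (-1491/914)·(1) + (4290/3199)·(1/12) = -4861/3199.

f̂ = -1.5195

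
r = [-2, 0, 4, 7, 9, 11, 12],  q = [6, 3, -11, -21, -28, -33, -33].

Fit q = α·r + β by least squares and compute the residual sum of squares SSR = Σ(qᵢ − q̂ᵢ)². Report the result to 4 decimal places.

SSR = 14.7590

From the data, Σr·r = 415, Σr = 41, Σ1 = 7.
For Mᵀq: Σr·q = -1214, Σq = -117.
det = 415·7 − 41² = 1224.
α = ((-1214)·7 − 41·(-117))/1224 = -3701/1224; β = (415·(-117) − 41·(-1214))/1224 = 1219/1224.
Residuals: -1277/1224, 2453/1224, 121/1224, -127/153, -1091/612, -25/34, 2801/1224; SSR = 18065/1224.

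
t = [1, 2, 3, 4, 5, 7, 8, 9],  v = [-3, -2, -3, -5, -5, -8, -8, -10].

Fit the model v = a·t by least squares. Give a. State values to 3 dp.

a = -1.088

XᵀX·[a]ᵀ = Xᵀv reads: 249·a = -271.
(Σt·t = 249, Σt·v = -271.)
Hence a = -271 / 249 ≈ -1.08835.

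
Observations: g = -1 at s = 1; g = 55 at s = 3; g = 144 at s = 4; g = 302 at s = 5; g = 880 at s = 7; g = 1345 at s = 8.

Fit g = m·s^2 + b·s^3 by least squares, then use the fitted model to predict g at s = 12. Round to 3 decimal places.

ĝ = 4747.459

Compute the Gram sums: Σs^2·s^2 = 7460, Σs^2·s^3 = 53968, Σs^3·s^3 = 400244.
For Mᵀg: Σs^2·g = 139548, Σs^3·g = 1038930.
Δ = 7460·400244 − 53968² = 73275216.
m = (139548·400244 − 53968·1038930)/73275216 = -4494261/1526567; b = (7460·1038930 − 53968·139548)/73275216 = 9137139/3053134.
At s = 12: ĝ = (-4494261/1526567)·(144) + (9137139/3053134)·(1728) = 7247314512/1526567.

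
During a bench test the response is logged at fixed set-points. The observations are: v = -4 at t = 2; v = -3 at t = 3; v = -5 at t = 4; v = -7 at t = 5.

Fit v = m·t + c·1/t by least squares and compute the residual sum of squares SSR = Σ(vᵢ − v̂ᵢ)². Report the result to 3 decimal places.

SSR = 2.401

From the data, Σt·t = 54, Σt·1/t = 4, Σ1/t·1/t = 1669/3600.
For Mᵀv: Σt·v = -72, Σ1/t·v = -113/20.
Δ = 54·(1669/3600) − 4² = 1807/200.
m = ((-72)·(1669/3600) − 4·(-113/20))/(1807/200) = -2156/1807; c = (54·(-113/20) − 4·(-72))/(1807/200) = -3420/1807.
Residuals: -1206/1807, 2187/1807, 444/1807, -1185/1807; SSR = 4338/1807.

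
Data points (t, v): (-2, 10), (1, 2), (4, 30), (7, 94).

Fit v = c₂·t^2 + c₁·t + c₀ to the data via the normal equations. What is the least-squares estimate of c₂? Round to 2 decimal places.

c₂ = 2.00

From the data, Σt^2·t^2 = 2674, Σt^2·t = 400, Σt^2 = 70, Σt·t = 70, Σt = 10, Σ1 = 4.
For Aᵀv: Σt^2·v = 5128, Σt·v = 760, Σv = 136.
Normal equations: [[2674, 400, 70]; [400, 70, 10]; [70, 10, 4]]·[c₂, c₁, c₀]ᵀ = [5128, 760, 136]ᵀ.
Row-reducing yields c₂ = 2, c₁ = -2/3, c₀ = 2/3.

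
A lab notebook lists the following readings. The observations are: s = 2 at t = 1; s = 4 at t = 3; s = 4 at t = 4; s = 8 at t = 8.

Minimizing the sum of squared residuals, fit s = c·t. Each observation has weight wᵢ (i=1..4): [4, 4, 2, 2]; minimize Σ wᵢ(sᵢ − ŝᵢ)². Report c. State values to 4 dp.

c = 1.0800

Sums needed: Σwᵢ·t·t = 200.
For AᵀWs: Σwᵢ·t·s = 216.
Hence c = 216 / 200 ≈ 1.08.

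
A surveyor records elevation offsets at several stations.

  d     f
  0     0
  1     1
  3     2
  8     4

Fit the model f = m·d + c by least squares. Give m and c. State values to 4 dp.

m = 0.4737, c = 0.3289

With design matrix A, AᵀA = [[74, 12]; [12, 4]] and Aᵀf = [39, 7]ᵀ.
Determinant 74·4 − 12² = 152.
m = (39·4 − 12·7)/152 = 9/19; c = (74·7 − 12·39)/152 = 25/76.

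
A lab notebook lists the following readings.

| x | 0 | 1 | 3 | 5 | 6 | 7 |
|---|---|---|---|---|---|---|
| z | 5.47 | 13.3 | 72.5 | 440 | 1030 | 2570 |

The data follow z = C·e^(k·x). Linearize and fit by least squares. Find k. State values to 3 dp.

With ln zᵢ as the transformed response and xᵢ as the regressor:
AᵀA = [[120.0000, 22.0000]; [22.0000, 6]], rhs = [142.4579, 29.4464]ᵀ  (here Σx = 22.0000, Σ(x)² = 120.0000, Σln z = 29.4464, Σx·ln z = 142.4579).
Slope k = (n·Σx·ln z − Σx·Σln z)/(n·Σ(x)² − (Σx)²) = (6·142.4579 − 22.0000·29.4464)/236.0000 = 0.87681; ln C = (Σln z − k·Σx)/n = 1.69276.

k = 0.877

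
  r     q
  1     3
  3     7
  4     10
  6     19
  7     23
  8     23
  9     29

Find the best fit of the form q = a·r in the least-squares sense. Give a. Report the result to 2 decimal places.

a = 3.06

With design matrix A, AᵀA = [[256]] and Aᵀq = [784]ᵀ.
a = 784/256 = 3.0625.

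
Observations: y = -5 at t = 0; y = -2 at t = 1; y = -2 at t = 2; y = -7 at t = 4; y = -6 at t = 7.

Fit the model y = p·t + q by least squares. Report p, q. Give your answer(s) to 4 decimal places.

The normal equations are: 70·p + 14·q = -76;  14·p + 5·q = -22.
(Σt·t = 70, Σt = 14, Σ1 = 5, Σt·y = -76, Σy = -22.)
Eliminating q: 5·(row 1) − 14·(row 2) gives 154·p = 5·(-76) − 14·(-22) = -72, so p = -36/77.
Then q = ((-22) − 14·(-36/77))/5 = -34/11.

p = -0.4675, q = -3.0909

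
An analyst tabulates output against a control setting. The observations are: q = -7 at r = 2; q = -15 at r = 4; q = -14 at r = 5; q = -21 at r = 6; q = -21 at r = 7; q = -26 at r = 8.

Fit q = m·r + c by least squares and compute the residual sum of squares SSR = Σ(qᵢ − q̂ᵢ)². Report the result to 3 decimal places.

Compute the Gram sums: Σr·r = 194, Σr = 32, Σ1 = 6.
Right-hand side: Σr·q = -625, Σq = -104.
Normal equations: [[194, 32]; [32, 6]]·[m, c]ᵀ = [-625, -104]ᵀ.
Δ = 194·6 − 32² = 140.
m = ((-625)·6 − 32·(-104))/140 = -211/70; c = (194·(-104) − 32·(-625))/140 = -44/35.
Residuals: 2/7, -59/35, 163/70, -58/35, 19/14, -22/35; SSR = 933/70.

SSR = 13.329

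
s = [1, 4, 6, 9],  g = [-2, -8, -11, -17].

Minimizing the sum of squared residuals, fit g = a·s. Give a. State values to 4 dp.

a = -1.8881

AᵀA·[a]ᵀ = Aᵀg reads: 134·a = -253.
Hence a = -253 / 134 ≈ -1.88806.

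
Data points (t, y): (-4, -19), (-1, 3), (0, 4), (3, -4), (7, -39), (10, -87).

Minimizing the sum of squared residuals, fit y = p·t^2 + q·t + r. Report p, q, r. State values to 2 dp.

From the data, Σt^2·t^2 = 12739, Σt^2·t = 1305, Σt^2 = 175, Σt·t = 175, Σt = 15, Σ1 = 6.
And Σt^2·y = -10948, Σt·y = -1082, Σy = -142.
Inverting the 3×3 Gram matrix, [p, q, r]ᵀ = [-183119/178340, 1061911/891700, 294651/89170]ᵀ.

p = -1.03, q = 1.19, r = 3.30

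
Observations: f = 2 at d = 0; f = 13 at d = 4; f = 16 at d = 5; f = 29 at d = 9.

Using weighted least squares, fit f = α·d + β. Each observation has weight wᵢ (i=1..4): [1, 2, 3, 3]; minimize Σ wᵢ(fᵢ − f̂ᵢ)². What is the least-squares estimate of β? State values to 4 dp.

Entries of XᵀWX: Σwᵢ·d·d = 350, Σwᵢ·d = 50, Σwᵢ·1 = 9.
For XᵀWf: Σwᵢ·d·f = 1127, Σwᵢ·f = 163.
Eliminating β: 9·(row 1) − 50·(row 2) gives 650·α = 9·1127 − 50·163 = 1993, so α = 1993/650.
Then β = (163 − 50·(1993/650))/9 = 14/13.

β = 1.0769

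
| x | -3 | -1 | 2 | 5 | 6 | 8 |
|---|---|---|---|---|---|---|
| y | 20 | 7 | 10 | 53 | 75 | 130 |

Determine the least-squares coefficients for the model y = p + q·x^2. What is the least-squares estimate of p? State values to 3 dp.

The normal equations are: 6·p + 139·q = 295;  139·p + 6115·q = 12572.
(Σ1 = 6, Σx^2 = 139, Σx^2·x^2 = 6115, Σy = 295, Σx^2·y = 12572.)
Eliminating q: 6115·(row 1) − 139·(row 2) gives 17369·p = 6115·295 − 139·12572 = 56417, so p = 56417/17369.
Then q = (12572 − 139·(56417/17369))/6115 = 34427/17369.

p = 3.248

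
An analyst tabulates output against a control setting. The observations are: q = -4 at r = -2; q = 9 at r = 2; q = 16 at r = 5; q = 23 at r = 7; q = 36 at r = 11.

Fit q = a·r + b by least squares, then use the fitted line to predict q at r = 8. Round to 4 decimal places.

From the data, Σr·r = 203, Σr = 23, Σ1 = 5.
Right-hand side: Σr·q = 663, Σq = 80.
So AᵀA·[a, b]ᵀ = Aᵀq: [[203, 23]; [23, 5]]·[a, b]ᵀ = [663, 80]ᵀ.
det = 203·5 − 23² = 486.
a = (663·5 − 23·80)/486 = 1475/486; b = (203·80 − 23·663)/486 = 991/486.
At r = 8: q̂ = (1475/486)·(8) + (991/486)·(1) = 12791/486.

q̂ = 26.3189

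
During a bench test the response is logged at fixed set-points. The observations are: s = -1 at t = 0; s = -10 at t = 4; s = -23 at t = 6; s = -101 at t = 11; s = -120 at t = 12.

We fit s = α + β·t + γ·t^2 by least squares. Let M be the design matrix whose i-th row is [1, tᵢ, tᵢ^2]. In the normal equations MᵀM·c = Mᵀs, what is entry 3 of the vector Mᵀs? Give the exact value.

-30489

Entry 3 ↔ basis t^2, so (Mᵀs)_{3} = Σᵢ (t^2)·sᵢ = (0)·(-1) + (16)·(-10) + (36)·(-23) + (121)·(-101) + (144)·(-120) = -30489.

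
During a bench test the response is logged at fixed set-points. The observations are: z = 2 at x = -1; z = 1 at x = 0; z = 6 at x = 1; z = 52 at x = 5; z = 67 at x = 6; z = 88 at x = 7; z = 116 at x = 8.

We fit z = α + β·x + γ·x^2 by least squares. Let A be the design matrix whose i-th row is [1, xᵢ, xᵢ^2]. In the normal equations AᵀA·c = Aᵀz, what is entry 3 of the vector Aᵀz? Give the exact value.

15456

Entry 3 ↔ basis x^2, so (Aᵀz)_{3} = Σᵢ (x^2)·zᵢ = (1)·(2) + (0)·(1) + (1)·(6) + (25)·(52) + (36)·(67) + (49)·(88) + (64)·(116) = 15456.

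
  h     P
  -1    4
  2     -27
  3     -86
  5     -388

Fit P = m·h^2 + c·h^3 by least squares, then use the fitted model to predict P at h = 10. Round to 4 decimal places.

Compute the Gram sums: Σh^2·h^2 = 723, Σh^2·h^3 = 3399, Σh^3·h^3 = 16419.
For XᵀP: Σh^2·P = -10578, Σh^3·P = -51042.
So XᵀX·[m, c]ᵀ = XᵀP: [[723, 3399]; [3399, 16419]]·[m, c]ᵀ = [-10578, -51042]ᵀ.
Eliminating c: 16419·(row 1) − 3399·(row 2) gives 317736·m = 16419·(-10578) − 3399·(-51042) = -188424, so m = -2617/4413.
Then c = ((-51042) − 3399·(-2617/4413))/16419 = -13177/4413.
At h = 10: P̂ = (-2617/4413)·(100) + (-13177/4413)·(1000) = -13438700/4413.

P̂ = -3045.2527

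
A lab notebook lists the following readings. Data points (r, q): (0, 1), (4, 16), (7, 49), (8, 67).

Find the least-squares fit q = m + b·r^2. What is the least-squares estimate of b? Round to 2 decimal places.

Entries of AᵀA: Σ1 = 4, Σr^2 = 129, Σr^2·r^2 = 6753.
For Aᵀq: Σq = 133, Σr^2·q = 6945.
Normal equations: [[4, 129]; [129, 6753]]·[m, b]ᵀ = [133, 6945]ᵀ.
Eliminating b: 6753·(row 1) − 129·(row 2) gives 10371·m = 6753·133 − 129·6945 = 2244, so m = 748/3457.
Then b = (6945 − 129·(748/3457))/6753 = 3541/3457.

b = 1.02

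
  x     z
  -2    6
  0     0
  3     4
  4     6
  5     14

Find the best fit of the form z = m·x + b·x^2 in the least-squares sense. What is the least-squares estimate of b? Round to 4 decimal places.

Entries of AᵀA: Σx·x = 54, Σx·x^2 = 208, Σx^2·x^2 = 978.
Moment sums: Σx·z = 94, Σx^2·z = 506.
So AᵀA·[m, b]ᵀ = Aᵀz: [[54, 208]; [208, 978]]·[m, b]ᵀ = [94, 506]ᵀ.
Eliminating b: 978·(row 1) − 208·(row 2) gives 9548·m = 978·94 − 208·506 = -13316, so m = -3329/2387.
Then b = (506 − 208·(-3329/2387))/978 = 1943/2387.

b = 0.8140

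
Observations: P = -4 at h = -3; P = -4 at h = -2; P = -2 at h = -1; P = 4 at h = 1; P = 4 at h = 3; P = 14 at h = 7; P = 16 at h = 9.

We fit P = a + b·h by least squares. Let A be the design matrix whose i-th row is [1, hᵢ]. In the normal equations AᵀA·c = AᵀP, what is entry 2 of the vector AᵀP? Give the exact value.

Entry 2 ↔ basis h, so (AᵀP)_{2} = Σᵢ (h)·Pᵢ = (-3)·(-4) + (-2)·(-4) + (-1)·(-2) + (1)·(4) + (3)·(4) + (7)·(14) + (9)·(16) = 280.

280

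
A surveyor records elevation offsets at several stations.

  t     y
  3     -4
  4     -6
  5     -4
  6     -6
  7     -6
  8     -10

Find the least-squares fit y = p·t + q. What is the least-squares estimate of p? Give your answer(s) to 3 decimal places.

Forming MᵀM = [[199, 33]; [33, 6]] and Mᵀy = [-214, -36]ᵀ gives MᵀM·[p, q]ᵀ = Mᵀy.
Determinant 199·6 − 33² = 105.
p = ((-214)·6 − 33·(-36))/105 = -32/35; q = (199·(-36) − 33·(-214))/105 = -34/35.

p = -0.914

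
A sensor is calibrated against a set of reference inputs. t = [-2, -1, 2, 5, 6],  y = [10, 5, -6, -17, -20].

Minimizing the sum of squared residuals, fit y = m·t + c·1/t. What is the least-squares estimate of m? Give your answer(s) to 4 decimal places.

m = -3.3127

Sums needed: Σt·t = 70, Σt·1/t = 5, Σ1/t·1/t = 1411/900.
For Aᵀy: Σt·y = -242, Σ1/t·y = -296/15.
Normal equations: [[70, 5]; [5, 1411/900]]·[m, c]ᵀ = [-242, -296/15]ᵀ.
Determinant 70·(1411/900) − 5² = 7627/90.
m = ((-242)·(1411/900) − 5·(-296/15))/(7627/90) = -126331/38135; c = (70·(-296/15) − 5·(-242))/(7627/90) = -15420/7627.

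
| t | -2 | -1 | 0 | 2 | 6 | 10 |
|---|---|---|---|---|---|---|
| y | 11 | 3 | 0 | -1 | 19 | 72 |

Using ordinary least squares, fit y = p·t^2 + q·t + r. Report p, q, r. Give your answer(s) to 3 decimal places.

p = 1.011, q = -2.928, r = 0.224

With design matrix A, AᵀA = [[11329, 1215, 145]; [1215, 145, 15]; [145, 15, 6]] and Aᵀy = [7927, 807, 104]ᵀ.
Row-reducing yields p = 69391/68648, q = -1004901/343240, r = 1925/8581.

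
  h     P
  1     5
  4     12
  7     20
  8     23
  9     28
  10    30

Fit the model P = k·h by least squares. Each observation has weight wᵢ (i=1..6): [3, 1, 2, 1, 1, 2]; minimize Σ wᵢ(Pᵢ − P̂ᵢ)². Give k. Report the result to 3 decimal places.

k = 2.985

Setting ∂/∂k … = 0 gives: 462·k = 1379.
(Σwᵢ·h·h = 462, Σwᵢ·h·P = 1379.)
k = 1379/462 = 2.98485.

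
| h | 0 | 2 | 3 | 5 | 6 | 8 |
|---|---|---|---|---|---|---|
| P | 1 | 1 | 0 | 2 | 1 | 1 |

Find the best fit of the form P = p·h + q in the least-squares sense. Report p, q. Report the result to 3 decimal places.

Compute the Gram sums: Σh·h = 138, Σh = 24, Σ1 = 6.
For AᵀP: Σh·P = 26, ΣP = 6.
AᵀA·[p, q]ᵀ = AᵀP becomes [[138, 24]; [24, 6]]·[p, q]ᵀ = [26, 6]ᵀ.
det = 138·6 − 24² = 252.
p = (26·6 − 24·6)/252 = 1/21; q = (138·6 − 24·26)/252 = 17/21.

p = 0.048, q = 0.810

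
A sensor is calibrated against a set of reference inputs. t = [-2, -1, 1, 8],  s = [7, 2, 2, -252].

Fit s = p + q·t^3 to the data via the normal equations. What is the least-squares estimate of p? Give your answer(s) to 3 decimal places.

p = 2.345

Sums needed: Σ1 = 4, Σt^3 = 504, Σt^3·t^3 = 262210.
For Xᵀs: Σs = -241, Σt^3·s = -129080.
Determinant 4·262210 − 504² = 794824.
p = ((-241)·262210 − 504·(-129080))/794824 = 931855/397412; q = (4·(-129080) − 504·(-241))/794824 = -49357/99353.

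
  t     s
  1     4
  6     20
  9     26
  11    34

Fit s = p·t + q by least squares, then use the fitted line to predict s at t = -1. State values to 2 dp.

Normal-equation sums: Σt·t = 239, Σt = 27, Σ1 = 4.
And Σt·s = 732, Σs = 84.
Determinant 239·4 − 27² = 227.
p = (732·4 − 27·84)/227 = 660/227; q = (239·84 − 27·732)/227 = 312/227.
At t = -1: ŝ = (660/227)·(-1) + (312/227)·(1) = -348/227.

ŝ = -1.53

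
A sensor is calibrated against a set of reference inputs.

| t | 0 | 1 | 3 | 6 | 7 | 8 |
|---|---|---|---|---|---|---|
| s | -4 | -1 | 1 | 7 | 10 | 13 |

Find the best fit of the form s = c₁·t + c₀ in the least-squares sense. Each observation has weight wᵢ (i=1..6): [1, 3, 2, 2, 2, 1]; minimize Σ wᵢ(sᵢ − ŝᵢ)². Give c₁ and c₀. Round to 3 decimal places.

c₁ = 1.919, c₀ = -3.685

Forming XᵀWX = [[255, 43]; [43, 11]] and XᵀWs = [331, 42]ᵀ gives XᵀWX·[c₁, c₀]ᵀ = XᵀWs.
Δ = 255·11 − 43² = 956.
c₁ = (331·11 − 43·42)/956 = 1835/956; c₀ = (255·42 − 43·331)/956 = -3523/956.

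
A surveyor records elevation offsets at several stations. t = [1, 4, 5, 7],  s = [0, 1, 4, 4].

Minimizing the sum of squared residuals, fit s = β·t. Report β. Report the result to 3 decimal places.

β = 0.571

The normal system XᵀX·[β]ᵀ = Xᵀs is [[91]]·[β]ᵀ = [52]ᵀ.
β = 52/91 = 0.571429.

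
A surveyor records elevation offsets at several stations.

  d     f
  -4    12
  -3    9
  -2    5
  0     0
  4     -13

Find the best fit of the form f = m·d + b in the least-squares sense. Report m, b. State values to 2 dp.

Normal-equation sums: Σd·d = 45, Σd = -5, Σ1 = 5.
Moment sums: Σd·f = -137, Σf = 13.
So AᵀA·[m, b]ᵀ = Aᵀf: [[45, -5]; [-5, 5]]·[m, b]ᵀ = [-137, 13]ᵀ.
Eliminating b: 5·(row 1) − (-5)·(row 2) gives 200·m = 5·(-137) − (-5)·13 = -620, so m = -31/10.
Then b = (13 − (-5)·(-31/10))/5 = -1/2.

m = -3.10, b = -0.50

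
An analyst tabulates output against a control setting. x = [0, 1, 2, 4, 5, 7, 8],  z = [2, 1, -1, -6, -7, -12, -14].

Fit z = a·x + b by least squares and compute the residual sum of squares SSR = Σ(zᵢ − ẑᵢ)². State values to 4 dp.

Forming AᵀA = [[159, 27]; [27, 7]] and Aᵀz = [-256, -37]ᵀ gives AᵀA·[a, b]ᵀ = Aᵀz.
Δ = 159·7 − 27² = 384.
a = ((-256)·7 − 27·(-37))/384 = -793/384; b = (159·(-37) − 27·(-256))/384 = 343/128.
Residuals: -87/128, 37/96, 173/384, -161/384, 31/48, -43/192, -61/384; SSR = 569/384.

SSR = 1.4818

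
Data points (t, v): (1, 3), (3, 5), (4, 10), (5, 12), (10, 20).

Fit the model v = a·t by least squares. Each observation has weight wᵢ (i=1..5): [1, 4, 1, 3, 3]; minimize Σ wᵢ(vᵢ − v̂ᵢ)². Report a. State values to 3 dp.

Compute the Gram sums: Σwᵢ·t·t = 428.
Moment sums: Σwᵢ·t·v = 883.
MᵀWM·[a]ᵀ = MᵀWv becomes [[428]]·[a]ᵀ = [883]ᵀ.
a = 883/428 = 2.06308.

a = 2.063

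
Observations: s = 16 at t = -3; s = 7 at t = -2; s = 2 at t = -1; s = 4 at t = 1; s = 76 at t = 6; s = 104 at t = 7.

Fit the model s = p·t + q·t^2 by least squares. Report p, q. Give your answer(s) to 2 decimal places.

p = 0.66, q = 2.02

Normal-equation sums: Σt·t = 100, Σt·t^2 = 524, Σt^2·t^2 = 3796.
Right-hand side: Σt·s = 1124, Σt^2·s = 8010.
So AᵀA·[p, q]ᵀ = Aᵀs: [[100, 524]; [524, 3796]]·[p, q]ᵀ = [1124, 8010]ᵀ.
Eliminating q: 3796·(row 1) − 524·(row 2) gives 105024·p = 3796·1124 − 524·8010 = 69464, so p = 8683/13128.
Then q = (8010 − 524·(8683/13128))/3796 = 26503/13128.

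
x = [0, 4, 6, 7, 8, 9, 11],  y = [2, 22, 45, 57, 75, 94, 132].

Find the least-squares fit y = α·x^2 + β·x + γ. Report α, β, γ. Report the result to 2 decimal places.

The normal system MᵀM·[α, β, γ]ᵀ = Mᵀy is [[29251, 3195, 367]; [3195, 367, 45]; [367, 45, 7]]·[α, β, γ]ᵀ = [33151, 3655, 427]ᵀ.
Row-reducing yields α = 44343/46363, β = 66040/46363, γ = 78760/46363.

α = 0.96, β = 1.42, γ = 1.70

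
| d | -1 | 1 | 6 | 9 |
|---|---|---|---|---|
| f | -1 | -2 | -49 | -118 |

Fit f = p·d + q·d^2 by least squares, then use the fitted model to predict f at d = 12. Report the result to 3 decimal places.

The normal equations are: 119·p + 945·q = -1357;  945·p + 7859·q = -11325.
(Σd·d = 119, Σd·d^2 = 945, Σd^2·d^2 = 7859, Σd·f = -1357, Σd^2·f = -11325.)
Eliminating q: 7859·(row 1) − 945·(row 2) gives 42196·p = 7859·(-1357) − 945·(-11325) = 37462, so p = 18731/21098.
Then q = ((-11325) − 945·(18731/21098))/7859 = -4665/3014.
At d = 12: f̂ = (18731/21098)·(12) + (-4665/3014)·(144) = -2238774/10549.

f̂ = -212.226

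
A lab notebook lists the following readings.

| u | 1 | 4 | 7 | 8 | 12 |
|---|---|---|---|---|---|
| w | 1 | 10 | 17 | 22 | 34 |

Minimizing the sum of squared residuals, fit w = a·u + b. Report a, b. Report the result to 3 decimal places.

a = 2.983, b = -2.289

Normal-equation sums: Σu·u = 274, Σu = 32, Σ1 = 5.
And Σu·w = 744, Σw = 84.
det = 274·5 − 32² = 346.
a = (744·5 − 32·84)/346 = 516/173; b = (274·84 − 32·744)/346 = -396/173.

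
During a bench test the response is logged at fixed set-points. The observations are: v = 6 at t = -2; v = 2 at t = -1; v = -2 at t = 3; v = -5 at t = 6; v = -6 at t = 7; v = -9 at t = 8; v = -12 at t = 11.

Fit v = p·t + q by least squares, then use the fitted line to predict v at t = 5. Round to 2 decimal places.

v̂ = -4.27

With design matrix X, XᵀX = [[284, 32]; [32, 7]] and Xᵀv = [-296, -26]ᵀ.
Determinant 284·7 − 32² = 964.
p = ((-296)·7 − 32·(-26))/964 = -310/241; q = (284·(-26) − 32·(-296))/964 = 522/241.
At t = 5: v̂ = (-310/241)·(5) + (522/241)·(1) = -1028/241.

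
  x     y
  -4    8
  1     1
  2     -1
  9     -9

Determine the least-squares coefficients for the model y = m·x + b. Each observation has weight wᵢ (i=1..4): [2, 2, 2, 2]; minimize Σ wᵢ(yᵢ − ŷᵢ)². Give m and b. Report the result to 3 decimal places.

m = -1.302, b = 2.355

Forming MᵀWM = [[204, 16]; [16, 8]] and MᵀWy = [-228, -2]ᵀ gives MᵀWM·[m, b]ᵀ = MᵀWy.
Eliminating b: 8·(row 1) − 16·(row 2) gives 1376·m = 8·(-228) − 16·(-2) = -1792, so m = -56/43.
Then b = ((-2) − 16·(-56/43))/8 = 405/172.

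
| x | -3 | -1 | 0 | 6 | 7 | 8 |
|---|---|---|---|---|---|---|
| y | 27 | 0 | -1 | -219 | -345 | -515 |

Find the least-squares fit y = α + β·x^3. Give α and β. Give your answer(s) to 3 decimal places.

α = -0.867, β = -1.005

From the data, Σ1 = 6, Σx^3 = 1043, Σx^3·x^3 = 427179.
Moment sums: Σy = -1053, Σx^3·y = -430048.
Normal equations: [[6, 1043]; [1043, 427179]]·[α, β]ᵀ = [-1053, -430048]ᵀ.
Eliminating β: 427179·(row 1) − 1043·(row 2) gives 1475225·α = 427179·(-1053) − 1043·(-430048) = -1279423, so α = -1279423/1475225.
Then β = ((-430048) − 1043·(-1279423/1475225))/427179 = -1482009/1475225.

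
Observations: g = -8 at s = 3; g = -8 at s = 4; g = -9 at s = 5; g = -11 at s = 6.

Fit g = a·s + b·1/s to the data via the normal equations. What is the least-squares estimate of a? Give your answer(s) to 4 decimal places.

Sums needed: Σs·s = 86, Σs·1/s = 4, Σ1/s·1/s = 869/3600.
Right-hand side: Σs·g = -167, Σ1/s·g = -83/10.
Δ = 86·(869/3600) − 4² = 8567/1800.
a = ((-167)·(869/3600) − 4·(-83/10))/(8567/1800) = -25603/17134; b = (86·(-83/10) − 4·(-167))/(8567/1800) = -82440/8567.

a = -1.4943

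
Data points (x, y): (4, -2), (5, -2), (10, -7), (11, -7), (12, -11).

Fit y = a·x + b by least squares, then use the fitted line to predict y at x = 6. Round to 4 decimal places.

ŷ = -3.3910

Normal-equation sums: Σx·x = 406, Σx = 42, Σ1 = 5.
Right-hand side: Σx·y = -297, Σy = -29.
AᵀA·[a, b]ᵀ = Aᵀy becomes [[406, 42]; [42, 5]]·[a, b]ᵀ = [-297, -29]ᵀ.
Eliminating b: 5·(row 1) − 42·(row 2) gives 266·a = 5·(-297) − 42·(-29) = -267, so a = -267/266.
Then b = ((-29) − 42·(-267/266))/5 = 50/19.
At x = 6: ŷ = (-267/266)·(6) + (50/19)·(1) = -451/133.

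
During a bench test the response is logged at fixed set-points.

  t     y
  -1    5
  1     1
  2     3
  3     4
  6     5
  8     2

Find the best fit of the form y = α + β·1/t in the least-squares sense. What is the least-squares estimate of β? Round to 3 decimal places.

β = -1.748

Entries of XᵀX: Σ1 = 6, Σ1/t = 9/8, Σ1/t·1/t = 1385/576.
Moment sums: Σy = 20, Σ1/t·y = -1/12.
XᵀX·[α, β]ᵀ = Xᵀy becomes [[6, 9/8]; [9/8, 1385/576]]·[α, β]ᵀ = [20, -1/12]ᵀ.
Eliminating β: (1385/576)·(row 1) − (9/8)·(row 2) gives (2527/192)·α = (1385/576)·20 − (9/8)·(-1/12) = 13877/288, so α = 27754/7581.
Then β = ((-1/12) − (9/8)·(27754/7581))/(1385/576) = -4416/2527.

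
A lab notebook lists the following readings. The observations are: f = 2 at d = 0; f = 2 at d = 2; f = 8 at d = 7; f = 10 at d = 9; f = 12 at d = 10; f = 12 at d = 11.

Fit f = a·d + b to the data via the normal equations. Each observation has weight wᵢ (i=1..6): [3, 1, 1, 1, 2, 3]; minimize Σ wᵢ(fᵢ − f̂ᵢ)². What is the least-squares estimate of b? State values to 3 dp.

With design matrix A, AᵀWA = [[697, 71]; [71, 11]] and AᵀWf = [786, 86]ᵀ.
det = 697·11 − 71² = 2626.
a = (786·11 − 71·86)/2626 = 1270/1313; b = (697·86 − 71·786)/2626 = 2068/1313.

b = 1.575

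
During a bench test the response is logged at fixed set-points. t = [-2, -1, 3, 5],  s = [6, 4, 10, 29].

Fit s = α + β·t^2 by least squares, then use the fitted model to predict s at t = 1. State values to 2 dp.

ŝ = 2.93

Setting ∂/∂α … = 0 gives: 4·α + 39·β = 49;  39·α + 723·β = 843.
(Σ1 = 4, Σt^2 = 39, Σt^2·t^2 = 723, Σs = 49, Σt^2·s = 843.)
Δ = 4·723 − 39² = 1371.
α = (49·723 − 39·843)/1371 = 850/457; β = (4·843 − 39·49)/1371 = 487/457.
At t = 1: ŝ = (850/457)·(1) + (487/457)·(1) = 1337/457.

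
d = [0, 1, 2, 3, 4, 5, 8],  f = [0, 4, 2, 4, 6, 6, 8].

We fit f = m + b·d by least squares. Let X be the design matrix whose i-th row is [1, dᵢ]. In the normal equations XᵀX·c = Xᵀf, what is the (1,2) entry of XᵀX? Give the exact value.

23

Row 1 ↔ basis 1, column 2 ↔ basis d, so (XᵀX)_{1,2} = Σᵢ d = (1)·(0) + (1)·(1) + (1)·(2) + (1)·(3) + (1)·(4) + (1)·(5) + (1)·(8) = 23.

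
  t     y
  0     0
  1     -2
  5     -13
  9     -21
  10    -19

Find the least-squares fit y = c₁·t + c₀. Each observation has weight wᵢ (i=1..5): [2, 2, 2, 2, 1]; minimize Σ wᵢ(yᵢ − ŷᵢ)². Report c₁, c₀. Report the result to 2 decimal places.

c₁ = -2.18, c₀ = -0.40

From the data, Σwᵢ·t·t = 314, Σwᵢ·t = 40, Σwᵢ·1 = 9.
Moment sums: Σwᵢ·t·y = -702, Σwᵢ·y = -91.
So MᵀWM·[c₁, c₀]ᵀ = MᵀWy: [[314, 40]; [40, 9]]·[c₁, c₀]ᵀ = [-702, -91]ᵀ.
Eliminating c₀: 9·(row 1) − 40·(row 2) gives 1226·c₁ = 9·(-702) − 40·(-91) = -2678, so c₁ = -1339/613.
Then c₀ = ((-91) − 40·(-1339/613))/9 = -247/613.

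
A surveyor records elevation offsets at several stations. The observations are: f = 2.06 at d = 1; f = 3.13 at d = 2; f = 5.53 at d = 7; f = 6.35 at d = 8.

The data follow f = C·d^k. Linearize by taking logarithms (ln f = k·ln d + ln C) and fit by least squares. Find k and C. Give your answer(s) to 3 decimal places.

k = 0.518, C = 2.106

Linearized form: ln f = k·ln d + ln C. From the 4 transformed points,
AᵀA = [[8.5911, 4.7185]; [4.7185, 4]], rhs = [7.9625, 5.4224]ᵀ  (here Σln d = 4.7185, Σ(ln d)² = 8.5911, Σln f = 5.4224, Σln d·ln f = 7.9625).
Solving (det = 12.1002): k = 0.51773, ln C = 0.74487, so C = exp(0.74487) = 2.10616.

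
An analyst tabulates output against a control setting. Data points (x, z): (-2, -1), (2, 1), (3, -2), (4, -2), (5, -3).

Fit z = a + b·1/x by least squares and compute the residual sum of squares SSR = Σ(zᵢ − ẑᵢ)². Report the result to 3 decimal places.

SSR = 9.016

With design matrix M, MᵀM = [[5, 47/60]; [47/60, 2569/3600]] and Mᵀz = [-7, -23/30]ᵀ.
det = 5·(2569/3600) − (47/60)² = 2659/900.
a = ((-7)·(2569/3600) − (47/60)·(-23/30))/(2659/900) = -15821/10636; b = (5·(-23/30) − (47/60)·(-7))/(2659/900) = 1485/2659.
Residuals: 8155/10636, 23487/10636, -7431/10636, -1734/2659, -17275/10636; SSR = 95891/10636.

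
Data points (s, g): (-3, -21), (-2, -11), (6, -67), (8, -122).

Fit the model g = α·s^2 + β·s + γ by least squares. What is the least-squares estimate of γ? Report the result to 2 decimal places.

Forming MᵀM = [[5489, 693, 113]; [693, 113, 9]; [113, 9, 4]] and Mᵀg = [-10453, -1293, -221]ᵀ gives MᵀM·[α, β, γ]ᵀ = Mᵀg.
Inverting the 3×3 Gram matrix, [α, β, γ]ᵀ = [-41319/20522, 19389/20522, -5102/10261]ᵀ.

γ = -0.50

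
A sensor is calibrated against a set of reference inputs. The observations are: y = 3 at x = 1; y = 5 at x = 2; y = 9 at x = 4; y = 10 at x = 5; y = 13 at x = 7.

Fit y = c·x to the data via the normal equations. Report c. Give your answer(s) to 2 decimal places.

c = 2.00

Sums needed: Σx·x = 95.
And Σx·y = 190.
c = 190/95 = 2.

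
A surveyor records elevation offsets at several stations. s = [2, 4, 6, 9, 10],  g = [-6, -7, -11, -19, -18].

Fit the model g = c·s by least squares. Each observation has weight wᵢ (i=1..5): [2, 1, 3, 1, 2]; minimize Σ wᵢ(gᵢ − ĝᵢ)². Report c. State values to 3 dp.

Compute the Gram sums: Σwᵢ·s·s = 413.
Moment sums: Σwᵢ·s·g = -781.
So AᵀWA·[c]ᵀ = AᵀWg: [[413]]·[c]ᵀ = [-781]ᵀ.
Hence c = -781 / 413 ≈ -1.89104.

c = -1.891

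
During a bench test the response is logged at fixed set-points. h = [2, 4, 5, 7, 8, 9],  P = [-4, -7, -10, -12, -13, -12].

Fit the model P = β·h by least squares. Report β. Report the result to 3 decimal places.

β = -1.598

AᵀA·[β]ᵀ = AᵀP reads: 239·β = -382.
(Σh·h = 239, Σh·P = -382.)
β = (-382)/239 = -1.59833.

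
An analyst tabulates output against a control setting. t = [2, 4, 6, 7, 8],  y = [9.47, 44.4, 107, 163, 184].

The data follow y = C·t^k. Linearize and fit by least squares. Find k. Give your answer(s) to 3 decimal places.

k = 2.191

Taking logs, ln y = k·ln t + ln C, so regress ln y on ln t.
XᵀX = [[13.7233, 7.8966]; [7.8966, 5]], rhs = [35.9456, 21.0229]ᵀ  (here Σln t = 7.8966, Σ(ln t)² = 13.7233, Σln y = 21.0229, Σln t·ln y = 35.9456).
Solving (det = 6.2610): k = 2.19125, ln C = 0.74391.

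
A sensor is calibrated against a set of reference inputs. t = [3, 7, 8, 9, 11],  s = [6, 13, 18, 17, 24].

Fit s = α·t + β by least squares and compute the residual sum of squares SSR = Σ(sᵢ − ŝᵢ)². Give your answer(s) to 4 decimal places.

With design matrix X, XᵀX = [[324, 38]; [38, 5]] and Xᵀs = [670, 78]ᵀ.
det = 324·5 − 38² = 176.
α = (670·5 − 38·78)/176 = 193/88; β = (324·78 − 38·670)/176 = -47/44.
Residuals: 43/88, -113/88, 67/44, -147/88, 83/88; SSR = 347/44.

SSR = 7.8864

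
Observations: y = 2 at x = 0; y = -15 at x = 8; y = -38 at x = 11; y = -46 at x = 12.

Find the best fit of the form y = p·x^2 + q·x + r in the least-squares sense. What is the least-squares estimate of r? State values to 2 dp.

Compute the Gram sums: Σx^2·x^2 = 39473, Σx^2·x = 3571, Σx^2 = 329, Σx·x = 329, Σx = 31, Σ1 = 4.
Moment sums: Σx^2·y = -12182, Σx·y = -1090, Σy = -97.
Inverting the 3×3 Gram matrix, [p, q, r]ᵀ = [-1843/3912, 31489/19560, 3297/1630]ᵀ.

r = 2.02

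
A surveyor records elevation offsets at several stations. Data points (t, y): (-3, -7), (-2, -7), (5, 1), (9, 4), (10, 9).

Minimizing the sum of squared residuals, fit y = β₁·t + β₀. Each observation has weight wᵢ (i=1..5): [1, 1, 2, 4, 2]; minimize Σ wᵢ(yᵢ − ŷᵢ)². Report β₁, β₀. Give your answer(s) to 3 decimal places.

The normal system MᵀWM·[β₁, β₀]ᵀ = MᵀWy is [[587, 61]; [61, 10]]·[β₁, β₀]ᵀ = [369, 22]ᵀ.
det = 587·10 − 61² = 2149.
β₁ = (369·10 − 61·22)/2149 = 2348/2149; β₀ = (587·22 − 61·369)/2149 = -9595/2149.

β₁ = 1.093, β₀ = -4.465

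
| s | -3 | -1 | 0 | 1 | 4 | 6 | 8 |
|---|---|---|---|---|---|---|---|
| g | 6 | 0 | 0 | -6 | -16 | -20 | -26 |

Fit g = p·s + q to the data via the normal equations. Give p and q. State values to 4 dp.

Setting ∂/∂p … = 0 gives: 127·p + 15·q = -416;  15·p + 7·q = -62.
(Σs·s = 127, Σs = 15, Σ1 = 7, Σs·g = -416, Σg = -62.)
Δ = 127·7 − 15² = 664.
p = ((-416)·7 − 15·(-62))/664 = -991/332; q = (127·(-62) − 15·(-416))/664 = -817/332.

p = -2.9849, q = -2.4608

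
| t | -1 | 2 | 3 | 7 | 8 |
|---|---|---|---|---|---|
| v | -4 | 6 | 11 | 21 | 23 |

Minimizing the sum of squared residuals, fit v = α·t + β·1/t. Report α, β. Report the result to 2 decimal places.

α = 2.94, β = 1.32

From the data, Σt·t = 127, Σt·1/t = 5, Σ1/t·1/t = 39433/28224.
Right-hand side: Σt·v = 380, Σ1/t·v = 397/24.
Eliminating β: (39433/28224)·(row 1) − 5·(row 2) gives (4302391/28224)·α = (39433/28224)·380 − 5·(397/24) = 3162545/7056, so α = 207380/70531.
Then β = ((397/24) − 5·(207380/70531))/(39433/28224) = 92904/70531.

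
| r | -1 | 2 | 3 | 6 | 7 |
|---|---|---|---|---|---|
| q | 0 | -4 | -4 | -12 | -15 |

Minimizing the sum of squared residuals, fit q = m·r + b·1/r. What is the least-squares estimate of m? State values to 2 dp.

Normal-equation sums: Σr·r = 99, Σr·1/r = 5, Σ1/r·1/r = 1243/882.
Right-hand side: Σr·q = -197, Σ1/r·q = -157/21.
So MᵀM·[m, b]ᵀ = Mᵀq: [[99, 5]; [5, 1243/882]]·[m, b]ᵀ = [-197, -157/21]ᵀ.
Eliminating b: (1243/882)·(row 1) − 5·(row 2) gives (11223/98)·m = (1243/882)·(-197) − 5·(-157/21) = -211901/882, so m = -211901/101007.
Then b = ((-157/21) − 5·(-211901/101007))/(1243/882) = 23996/11223.

m = -2.10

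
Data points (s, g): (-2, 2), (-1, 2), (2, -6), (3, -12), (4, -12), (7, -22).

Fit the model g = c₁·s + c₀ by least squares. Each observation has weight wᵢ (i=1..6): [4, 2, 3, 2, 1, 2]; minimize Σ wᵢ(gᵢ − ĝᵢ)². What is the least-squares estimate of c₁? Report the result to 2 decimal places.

c₁ = -2.71

MᵀWM·[c₁, c₀]ᵀ = MᵀWg reads: 162·c₁ + 20·c₀ = -484;  20·c₁ + 14·c₀ = -86.
(Σwᵢ·s·s = 162, Σwᵢ·s = 20, Σwᵢ·1 = 14, Σwᵢ·s·g = -484, Σwᵢ·g = -86.)
det = 162·14 − 20² = 1868.
c₁ = ((-484)·14 − 20·(-86))/1868 = -1264/467; c₀ = (162·(-86) − 20·(-484))/1868 = -1063/467.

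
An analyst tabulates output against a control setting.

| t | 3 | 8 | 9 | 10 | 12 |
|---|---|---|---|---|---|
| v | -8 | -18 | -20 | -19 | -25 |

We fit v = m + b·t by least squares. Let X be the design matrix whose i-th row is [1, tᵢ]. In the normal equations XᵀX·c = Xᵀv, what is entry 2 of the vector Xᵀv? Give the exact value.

Entry 2 ↔ basis t, so (Xᵀv)_{2} = Σᵢ (t)·vᵢ = (3)·(-8) + (8)·(-18) + (9)·(-20) + (10)·(-19) + (12)·(-25) = -838.

-838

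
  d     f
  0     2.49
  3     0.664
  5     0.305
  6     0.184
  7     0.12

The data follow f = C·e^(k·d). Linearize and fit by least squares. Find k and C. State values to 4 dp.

k = -0.4310, C = 2.4857

With ln fᵢ as the transformed response and dᵢ as the regressor:
AᵀA = [[119.0000, 21.0000]; [21.0000, 5]], rhs = [-32.1644, -4.4977]ᵀ  (here Σd = 21.0000, Σ(d)² = 119.0000, Σln f = -4.4977, Σd·ln f = -32.1644).
Solving (det = 154.0000): k = -0.43097, ln C = 0.91055, so C = exp(0.91055) = 2.48568.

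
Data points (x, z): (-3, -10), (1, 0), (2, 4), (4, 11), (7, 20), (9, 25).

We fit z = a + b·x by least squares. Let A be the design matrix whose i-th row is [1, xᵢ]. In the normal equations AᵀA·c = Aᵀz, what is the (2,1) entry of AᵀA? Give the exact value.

Row 2 ↔ basis x, column 1 ↔ basis 1, so (AᵀA)_{2,1} = Σᵢ x = (-3)·(1) + (1)·(1) + (2)·(1) + (4)·(1) + (7)·(1) + (9)·(1) = 20.

20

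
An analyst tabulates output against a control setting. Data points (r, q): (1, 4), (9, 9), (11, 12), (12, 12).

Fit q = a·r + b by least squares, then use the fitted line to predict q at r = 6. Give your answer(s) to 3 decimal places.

q̂ = 7.572

Normal-equation sums: Σr·r = 347, Σr = 33, Σ1 = 4.
Right-hand side: Σr·q = 361, Σq = 37.
So AᵀA·[a, b]ᵀ = Aᵀq: [[347, 33]; [33, 4]]·[a, b]ᵀ = [361, 37]ᵀ.
Determinant 347·4 − 33² = 299.
a = (361·4 − 33·37)/299 = 223/299; b = (347·37 − 33·361)/299 = 926/299.
At r = 6: q̂ = (223/299)·(6) + (926/299)·(1) = 2264/299.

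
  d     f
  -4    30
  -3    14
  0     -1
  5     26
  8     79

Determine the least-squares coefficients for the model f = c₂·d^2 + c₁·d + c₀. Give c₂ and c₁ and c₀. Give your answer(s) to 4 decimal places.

c₂ = 1.4806, c₁ = -1.7179, c₀ = -2.0969

From the data, Σd^2·d^2 = 5058, Σd^2·d = 546, Σd^2 = 114, Σd·d = 114, Σd = 6, Σ1 = 5.
And Σd^2·f = 6312, Σd·f = 600, Σf = 148.
AᵀA·[c₂, c₁, c₀]ᵀ = Aᵀf becomes [[5058, 546, 114]; [546, 114, 6]; [114, 6, 5]]·[c₂, c₁, c₀]ᵀ = [6312, 600, 148]ᵀ.
Solving the 3×3 system (Gaussian elimination) gives c₂ = 1223/826, c₁ = -1419/826, c₀ = -866/413.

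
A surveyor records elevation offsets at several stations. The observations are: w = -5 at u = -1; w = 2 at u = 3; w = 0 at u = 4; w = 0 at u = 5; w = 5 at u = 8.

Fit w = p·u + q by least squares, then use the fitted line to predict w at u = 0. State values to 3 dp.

ŵ = -3.453

XᵀX·[p, q]ᵀ = Xᵀw reads: 115·p + 19·q = 51;  19·p + 5·q = 2.
(Σu·u = 115, Σu = 19, Σ1 = 5, Σu·w = 51, Σw = 2.)
Determinant 115·5 − 19² = 214.
p = (51·5 − 19·2)/214 = 217/214; q = (115·2 − 19·51)/214 = -739/214.
At u = 0: ŵ = (217/214)·(0) + (-739/214)·(1) = -739/214.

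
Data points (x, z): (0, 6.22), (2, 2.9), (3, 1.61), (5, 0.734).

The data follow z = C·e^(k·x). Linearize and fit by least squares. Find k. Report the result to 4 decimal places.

k = -0.4336

Taking logs, ln z = k·x + ln C, so regress ln z on x.
XᵀX = [[38.0000, 10.0000]; [10.0000, 4]], rhs = [2.0119, 3.0595]ᵀ  (here Σx = 10.0000, Σ(x)² = 38.0000, Σln z = 3.0595, Σx·ln z = 2.0119).
Solving (det = 52.0000): k = -0.43360, ln C = 1.84886.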